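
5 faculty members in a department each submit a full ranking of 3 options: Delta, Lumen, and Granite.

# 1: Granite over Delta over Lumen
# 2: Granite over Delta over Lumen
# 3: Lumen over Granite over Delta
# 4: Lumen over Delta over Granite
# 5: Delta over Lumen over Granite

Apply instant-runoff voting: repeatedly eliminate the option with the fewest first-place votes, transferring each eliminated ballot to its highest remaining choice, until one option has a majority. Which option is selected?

Round 1: Lumen 2, Granite 2, Delta 1. Delta has the fewest and is eliminated.
Round 2: Lumen 3, Granite 2. Lumen has a majority.

Lumen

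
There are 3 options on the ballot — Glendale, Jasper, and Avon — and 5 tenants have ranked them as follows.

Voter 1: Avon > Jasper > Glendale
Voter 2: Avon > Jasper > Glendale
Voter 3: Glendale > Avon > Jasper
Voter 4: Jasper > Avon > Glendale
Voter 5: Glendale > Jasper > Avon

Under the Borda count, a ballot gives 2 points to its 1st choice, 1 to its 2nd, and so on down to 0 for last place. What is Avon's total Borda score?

Borda scores:
  Glendale: 0 + 0 + 2 + 0 + 2 = 4
  Jasper: 1 + 1 + 0 + 2 + 1 = 5
  Avon: 2 + 2 + 1 + 1 + 0 = 6

6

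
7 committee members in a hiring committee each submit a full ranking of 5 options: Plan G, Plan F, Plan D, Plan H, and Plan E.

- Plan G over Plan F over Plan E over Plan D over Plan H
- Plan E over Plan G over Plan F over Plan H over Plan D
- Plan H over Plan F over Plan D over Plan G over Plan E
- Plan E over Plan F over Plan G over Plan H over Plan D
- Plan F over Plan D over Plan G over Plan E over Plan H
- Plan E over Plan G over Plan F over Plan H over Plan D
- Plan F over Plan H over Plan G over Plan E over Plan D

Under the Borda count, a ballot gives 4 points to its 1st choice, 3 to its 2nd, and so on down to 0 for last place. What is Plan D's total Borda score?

Borda scores:
  Plan G: 4 + 3 + 1 + 2 + 2 + 3 + 2 = 17
  Plan F: 3 + 2 + 3 + 3 + 4 + 2 + 4 = 21
  Plan D: 1 + 0 + 2 + 0 + 3 + 0 + 0 = 6
  Plan H: 0 + 1 + 4 + 1 + 0 + 1 + 3 = 10
  Plan E: 2 + 4 + 0 + 4 + 1 + 4 + 1 = 16

6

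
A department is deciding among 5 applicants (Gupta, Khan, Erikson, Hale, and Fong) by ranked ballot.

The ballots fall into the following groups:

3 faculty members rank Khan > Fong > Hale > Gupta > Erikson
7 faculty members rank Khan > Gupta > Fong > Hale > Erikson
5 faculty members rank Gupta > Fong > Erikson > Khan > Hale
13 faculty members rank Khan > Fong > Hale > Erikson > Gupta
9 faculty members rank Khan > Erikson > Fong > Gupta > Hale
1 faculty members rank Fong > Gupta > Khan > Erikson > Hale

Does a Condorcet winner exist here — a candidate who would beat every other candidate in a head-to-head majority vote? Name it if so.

Khan

Head-to-head results (38 voters total):
Gupta vs Khan: Khan wins 32–6.
Gupta vs Erikson: Erikson wins 22–16.
Gupta vs Hale: Gupta wins 22–16.
Gupta vs Fong: Fong wins 26–12.
Khan vs Erikson: Khan wins 33–5.
Khan vs Hale: Khan wins 38–0.
Khan vs Fong: Khan wins 32–6.
Erikson vs Hale: Hale wins 23–15.
Erikson vs Fong: Fong wins 29–9.
Hale vs Fong: Fong wins 38–0.
Khan beats each rival — Gupta (32–6), Erikson (33–5), Hale (38–0), Fong (32–6) — so Khan is the Condorcet winner.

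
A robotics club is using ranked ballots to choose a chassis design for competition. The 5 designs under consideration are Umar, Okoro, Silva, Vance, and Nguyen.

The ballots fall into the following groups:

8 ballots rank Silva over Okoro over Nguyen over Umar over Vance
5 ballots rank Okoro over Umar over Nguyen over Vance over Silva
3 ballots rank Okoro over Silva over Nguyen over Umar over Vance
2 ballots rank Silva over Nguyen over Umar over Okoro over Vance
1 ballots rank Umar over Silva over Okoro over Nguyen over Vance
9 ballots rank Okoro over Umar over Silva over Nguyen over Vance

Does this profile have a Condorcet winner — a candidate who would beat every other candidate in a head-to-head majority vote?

Yes

Head-to-head results (28 voters total):
Umar vs Okoro: Okoro wins 25–3.
Umar vs Silva: Umar wins 15–13.
Umar vs Vance: Umar wins 28–0.
Umar vs Nguyen: Umar wins 15–13.
Okoro vs Silva: Okoro wins 17–11.
Okoro vs Vance: Okoro wins 28–0.
Okoro vs Nguyen: Okoro wins 26–2.
Silva vs Vance: Silva wins 23–5.
Silva vs Nguyen: Silva wins 23–5.
Vance vs Nguyen: Nguyen wins 28–0.
Okoro beats each rival — Umar (25–3), Silva (17–11), Vance (28–0), Nguyen (26–2) — so Okoro is the Condorcet winner.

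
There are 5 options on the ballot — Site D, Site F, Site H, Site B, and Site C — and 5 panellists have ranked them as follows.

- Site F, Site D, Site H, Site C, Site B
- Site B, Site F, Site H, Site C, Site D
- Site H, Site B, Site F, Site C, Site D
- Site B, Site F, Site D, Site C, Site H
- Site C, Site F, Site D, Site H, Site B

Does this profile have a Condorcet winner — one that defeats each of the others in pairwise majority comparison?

No

Head-to-head results (5 voters total):
Site D vs Site F: Site F wins 5–0.
Site D vs Site H: Site D wins 3–2.
Site D vs Site B: Site B wins 3–2.
Site D vs Site C: Site C wins 3–2.
Site F vs Site H: Site F wins 4–1.
Site F vs Site B: Site B wins 3–2.
Site F vs Site C: Site F wins 4–1.
Site H vs Site B: Site H wins 3–2.
Site H vs Site C: Site H wins 3–2.
Site B vs Site C: Site B wins 3–2.
No candidate beats all others: Site D beats Site H beats Site B beats Site D, a majority cycle.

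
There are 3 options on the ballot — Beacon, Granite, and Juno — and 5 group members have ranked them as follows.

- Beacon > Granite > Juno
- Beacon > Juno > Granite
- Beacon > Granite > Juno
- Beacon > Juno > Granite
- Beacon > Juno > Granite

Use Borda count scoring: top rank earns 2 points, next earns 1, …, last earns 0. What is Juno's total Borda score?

3

Borda scores:
  Beacon: 2 + 2 + 2 + 2 + 2 = 10
  Granite: 1 + 0 + 1 + 0 + 0 = 2
  Juno: 0 + 1 + 0 + 1 + 1 = 3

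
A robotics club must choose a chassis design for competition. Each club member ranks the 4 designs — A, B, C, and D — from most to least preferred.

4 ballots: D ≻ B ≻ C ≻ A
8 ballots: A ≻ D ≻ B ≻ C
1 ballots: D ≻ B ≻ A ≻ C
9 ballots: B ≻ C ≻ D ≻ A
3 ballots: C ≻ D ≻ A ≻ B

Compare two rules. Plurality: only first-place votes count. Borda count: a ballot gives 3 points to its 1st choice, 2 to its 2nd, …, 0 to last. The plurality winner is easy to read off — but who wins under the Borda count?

Plurality first-place counts: A 8, B 9, C 3, D 5 → B.
Borda totals: A 28, B 45, C 31, D 46 → D.

D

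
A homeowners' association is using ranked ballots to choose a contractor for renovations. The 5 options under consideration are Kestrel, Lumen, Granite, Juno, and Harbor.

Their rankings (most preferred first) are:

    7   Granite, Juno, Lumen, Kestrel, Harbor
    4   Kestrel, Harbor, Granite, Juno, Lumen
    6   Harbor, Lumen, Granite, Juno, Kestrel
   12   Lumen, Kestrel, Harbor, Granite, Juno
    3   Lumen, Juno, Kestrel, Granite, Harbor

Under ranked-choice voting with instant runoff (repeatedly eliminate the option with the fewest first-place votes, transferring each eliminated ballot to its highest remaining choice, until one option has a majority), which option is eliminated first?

Round 1: Lumen 15, Granite 7, Harbor 6, Kestrel 4, Juno 0. Juno has the fewest and is eliminated.
Round 2: Lumen 15, Granite 7, Harbor 6, Kestrel 4. Kestrel has the fewest and is eliminated.
Round 3: Lumen 15, Harbor 10, Granite 7. Granite has the fewest and is eliminated.
Round 4: Lumen 22, Harbor 10. Lumen has a majority.

Juno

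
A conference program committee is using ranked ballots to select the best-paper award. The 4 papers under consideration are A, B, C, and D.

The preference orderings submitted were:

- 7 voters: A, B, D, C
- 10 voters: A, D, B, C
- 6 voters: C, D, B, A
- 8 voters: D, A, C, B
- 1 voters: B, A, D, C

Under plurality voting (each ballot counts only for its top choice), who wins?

First-place vote totals:
  A: 17
  B: 1
  C: 6
  D: 8
A has the most first-place votes.

A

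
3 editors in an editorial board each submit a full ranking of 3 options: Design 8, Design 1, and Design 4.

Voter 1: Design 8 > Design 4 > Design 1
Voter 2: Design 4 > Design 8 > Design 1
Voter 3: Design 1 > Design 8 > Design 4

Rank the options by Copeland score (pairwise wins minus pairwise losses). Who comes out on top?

Pairwise results:
  Design 8 vs Design 1: Design 8 wins 2–1.
  Design 8 vs Design 4: Design 8 wins 2–1.
  Design 1 vs Design 4: Design 4 wins 2–1.
Copeland scores (wins − losses):
  Design 8: 2 − 0 = 2
  Design 1: 0 − 2 = -2
  Design 4: 1 − 1 = 0
Design 8 has the best Copeland score.

Design 8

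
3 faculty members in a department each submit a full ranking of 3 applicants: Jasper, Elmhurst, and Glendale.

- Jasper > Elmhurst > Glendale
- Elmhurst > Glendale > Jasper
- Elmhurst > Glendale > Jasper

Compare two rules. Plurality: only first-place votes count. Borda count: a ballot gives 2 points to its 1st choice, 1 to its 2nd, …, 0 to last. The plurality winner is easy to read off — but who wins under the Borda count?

Plurality first-place counts: Jasper 1, Elmhurst 2, Glendale 0 → Elmhurst.
Borda totals: Jasper 2, Elmhurst 5, Glendale 2 → Elmhurst.

Elmhurst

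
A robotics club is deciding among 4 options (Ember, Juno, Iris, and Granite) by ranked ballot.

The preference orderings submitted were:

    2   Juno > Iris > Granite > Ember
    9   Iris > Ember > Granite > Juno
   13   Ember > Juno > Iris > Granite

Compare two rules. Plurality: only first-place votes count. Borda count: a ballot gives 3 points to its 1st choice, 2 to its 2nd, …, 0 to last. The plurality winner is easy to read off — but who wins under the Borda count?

Ember

Plurality first-place counts: Ember 13, Juno 2, Iris 9, Granite 0 → Ember.
Borda totals: Ember 57, Juno 32, Iris 44, Granite 11 → Ember.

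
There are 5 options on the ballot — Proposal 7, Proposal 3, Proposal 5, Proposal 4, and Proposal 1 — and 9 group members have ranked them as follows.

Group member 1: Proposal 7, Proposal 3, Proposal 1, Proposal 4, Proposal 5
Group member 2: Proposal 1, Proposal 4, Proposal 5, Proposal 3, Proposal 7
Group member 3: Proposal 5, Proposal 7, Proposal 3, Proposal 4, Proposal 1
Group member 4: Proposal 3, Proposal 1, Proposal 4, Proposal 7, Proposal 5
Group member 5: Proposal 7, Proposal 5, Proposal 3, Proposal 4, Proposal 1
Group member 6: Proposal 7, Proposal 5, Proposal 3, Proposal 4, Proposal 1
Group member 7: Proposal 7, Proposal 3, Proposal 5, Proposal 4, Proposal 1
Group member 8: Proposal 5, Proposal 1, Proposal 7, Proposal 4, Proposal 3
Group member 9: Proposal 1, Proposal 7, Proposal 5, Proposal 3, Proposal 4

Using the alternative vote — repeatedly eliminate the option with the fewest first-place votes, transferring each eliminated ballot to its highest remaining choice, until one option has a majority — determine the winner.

Proposal 7

Round 1: Proposal 7 4, Proposal 5 2, Proposal 1 2, Proposal 3 1, Proposal 4 0. Proposal 4 has the fewest and is eliminated.
Round 2: Proposal 7 4, Proposal 5 2, Proposal 1 2, Proposal 3 1. Proposal 3 has the fewest and is eliminated.
Round 3: Proposal 7 4, Proposal 1 3, Proposal 5 2. Proposal 5 has the fewest and is eliminated.
Round 4: Proposal 7 5, Proposal 1 4. Proposal 7 has a majority.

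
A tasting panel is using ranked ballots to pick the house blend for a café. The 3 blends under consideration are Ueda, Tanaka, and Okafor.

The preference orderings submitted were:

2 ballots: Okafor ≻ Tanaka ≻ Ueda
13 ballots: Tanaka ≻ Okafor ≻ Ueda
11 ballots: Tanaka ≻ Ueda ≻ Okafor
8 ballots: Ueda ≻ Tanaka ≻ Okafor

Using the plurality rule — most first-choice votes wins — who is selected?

Tanaka

First-place vote totals:
  Ueda: 8
  Tanaka: 24
  Okafor: 2
Tanaka has the most first-place votes.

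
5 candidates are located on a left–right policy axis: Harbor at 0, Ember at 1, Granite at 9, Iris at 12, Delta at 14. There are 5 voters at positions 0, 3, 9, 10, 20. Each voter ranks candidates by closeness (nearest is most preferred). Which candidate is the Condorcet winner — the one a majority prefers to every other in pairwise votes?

With single-peaked preferences on a line, the Condorcet winner is the candidate closest to the median voter.
The median voter (position 9) is closest to Granite at 9.
Check: Granite vs Ember — voters closer to Granite: 3 of 5.

Granite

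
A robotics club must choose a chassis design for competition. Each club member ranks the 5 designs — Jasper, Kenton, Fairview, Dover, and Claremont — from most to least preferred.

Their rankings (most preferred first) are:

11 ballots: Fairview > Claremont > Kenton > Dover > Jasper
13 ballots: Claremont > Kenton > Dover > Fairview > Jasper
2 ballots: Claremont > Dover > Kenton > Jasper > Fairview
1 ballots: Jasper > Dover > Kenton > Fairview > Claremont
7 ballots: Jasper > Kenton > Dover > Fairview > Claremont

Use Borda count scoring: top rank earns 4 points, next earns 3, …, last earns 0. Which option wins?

Claremont

Borda scores:
  Jasper: 11·0 + 13·0 + 2·1 + 4 + 7·4 = 34
  Kenton: 11·2 + 13·3 + 2·2 + 2 + 7·3 = 88
  Fairview: 11·4 + 13·1 + 2·0 + 1 + 7·1 = 65
  Dover: 11·1 + 13·2 + 2·3 + 3 + 7·2 = 60
  Claremont: 11·3 + 13·4 + 2·4 + 0 + 7·0 = 93
Claremont has the highest total.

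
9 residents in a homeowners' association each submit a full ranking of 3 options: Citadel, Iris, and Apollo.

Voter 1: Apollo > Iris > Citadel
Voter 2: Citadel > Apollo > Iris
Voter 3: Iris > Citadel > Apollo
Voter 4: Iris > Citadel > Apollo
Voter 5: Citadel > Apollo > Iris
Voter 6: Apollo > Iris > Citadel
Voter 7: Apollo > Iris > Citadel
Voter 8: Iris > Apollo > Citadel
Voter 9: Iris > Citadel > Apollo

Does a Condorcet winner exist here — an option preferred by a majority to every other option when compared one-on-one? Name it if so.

Head-to-head results (9 voters total):
Citadel vs Iris: Iris wins 7–2.
Citadel vs Apollo: Citadel wins 5–4.
Iris vs Apollo: Apollo wins 5–4.
No candidate beats all others: Citadel beats Apollo beats Iris beats Citadel, a majority cycle.

None — there is no Condorcet winner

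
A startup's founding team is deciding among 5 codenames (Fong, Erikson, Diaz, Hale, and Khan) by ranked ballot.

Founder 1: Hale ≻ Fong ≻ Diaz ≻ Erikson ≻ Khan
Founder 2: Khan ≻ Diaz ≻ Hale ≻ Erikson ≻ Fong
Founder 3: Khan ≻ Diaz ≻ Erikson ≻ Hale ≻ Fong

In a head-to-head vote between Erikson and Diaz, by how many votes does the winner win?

3

Ballots ranking Erikson above Diaz: 0.
Ballots ranking Diaz above Erikson: 3.
Diaz wins 3–0, a margin of 3.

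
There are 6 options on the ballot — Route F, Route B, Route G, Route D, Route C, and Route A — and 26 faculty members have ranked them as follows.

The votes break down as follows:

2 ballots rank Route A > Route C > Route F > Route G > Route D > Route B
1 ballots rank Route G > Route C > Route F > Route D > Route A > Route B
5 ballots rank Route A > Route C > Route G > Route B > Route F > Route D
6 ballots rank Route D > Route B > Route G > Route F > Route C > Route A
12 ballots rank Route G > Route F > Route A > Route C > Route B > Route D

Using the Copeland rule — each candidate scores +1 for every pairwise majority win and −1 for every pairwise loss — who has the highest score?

Pairwise results:
  Route F vs Route B: Route F wins 15–11.
  Route F vs Route G: Route G wins 24–2.
  Route F vs Route D: Route F wins 20–6.
  Route F vs Route C: Route F wins 18–8.
  Route F vs Route A: Route F wins 19–7.
  Route B vs Route G: Route G wins 20–6.
  Route B vs Route D: Route B wins 17–9.
  Route B vs Route C: Route C wins 20–6.
  Route B vs Route A: Route A wins 20–6.
  Route G vs Route D: Route G wins 20–6.
  Route G vs Route C: Route G wins 19–7.
  Route G vs Route A: Route G wins 19–7.
  Route D vs Route C: Route C wins 20–6.
  Route D vs Route A: Route A wins 19–7.
  Route C vs Route A: Route A wins 19–7.
Copeland scores (wins − losses):
  Route F: 4 − 1 = 3
  Route B: 1 − 4 = -3
  Route G: 5 − 0 = 5
  Route D: 0 − 5 = -5
  Route C: 2 − 3 = -1
  Route A: 3 − 2 = 1
Route G has the best Copeland score.

Route G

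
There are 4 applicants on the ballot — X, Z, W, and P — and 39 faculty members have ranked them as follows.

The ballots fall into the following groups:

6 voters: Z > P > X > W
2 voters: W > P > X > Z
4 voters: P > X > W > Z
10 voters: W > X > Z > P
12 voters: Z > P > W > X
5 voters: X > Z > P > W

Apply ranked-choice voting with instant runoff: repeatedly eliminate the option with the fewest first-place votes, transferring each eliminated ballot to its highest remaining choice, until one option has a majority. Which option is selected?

Round 1: Z 18, W 12, X 5, P 4. P has the fewest and is eliminated.
Round 2: Z 18, W 12, X 9. X has the fewest and is eliminated.
Round 3: Z 23, W 16. Z has a majority.

Z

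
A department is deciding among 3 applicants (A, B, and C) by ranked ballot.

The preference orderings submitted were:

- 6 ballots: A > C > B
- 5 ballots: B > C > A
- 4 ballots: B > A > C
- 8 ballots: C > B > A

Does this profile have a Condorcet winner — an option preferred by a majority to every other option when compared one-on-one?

Yes

Head-to-head results (23 voters total):
A vs B: B wins 17–6.
A vs C: C wins 13–10.
B vs C: C wins 14–9.
C beats each rival — A (13–10), B (14–9) — so C is the Condorcet winner.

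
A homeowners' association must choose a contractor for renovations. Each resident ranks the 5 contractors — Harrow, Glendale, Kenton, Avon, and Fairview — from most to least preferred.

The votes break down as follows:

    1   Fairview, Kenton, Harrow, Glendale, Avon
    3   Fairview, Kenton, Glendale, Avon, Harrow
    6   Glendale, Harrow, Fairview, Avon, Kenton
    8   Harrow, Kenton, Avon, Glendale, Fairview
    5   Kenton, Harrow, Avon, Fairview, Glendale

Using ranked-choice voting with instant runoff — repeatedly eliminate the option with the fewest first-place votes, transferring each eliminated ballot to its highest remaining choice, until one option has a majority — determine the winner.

Harrow

Round 1: Harrow 8, Glendale 6, Kenton 5, Fairview 4, Avon 0. Avon has the fewest and is eliminated.
Round 2: Harrow 8, Glendale 6, Kenton 5, Fairview 4. Fairview has the fewest and is eliminated.
Round 3: Kenton 9, Harrow 8, Glendale 6. Glendale has the fewest and is eliminated.
Round 4: Harrow 14, Kenton 9. Harrow has a majority.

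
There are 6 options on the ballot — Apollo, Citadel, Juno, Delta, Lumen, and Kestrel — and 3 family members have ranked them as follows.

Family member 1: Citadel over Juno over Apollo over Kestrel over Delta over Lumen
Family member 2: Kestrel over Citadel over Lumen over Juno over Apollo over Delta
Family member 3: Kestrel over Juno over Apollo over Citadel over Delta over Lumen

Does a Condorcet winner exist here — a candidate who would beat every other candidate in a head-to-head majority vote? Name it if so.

Head-to-head results (3 voters total):
Apollo vs Citadel: Citadel wins 2–1.
Apollo vs Juno: Juno wins 3–0.
Apollo vs Delta: Apollo wins 3–0.
Apollo vs Lumen: Apollo wins 2–1.
Apollo vs Kestrel: Kestrel wins 2–1.
Citadel vs Juno: Citadel wins 2–1.
Citadel vs Delta: Citadel wins 3–0.
Citadel vs Lumen: Citadel wins 3–0.
Citadel vs Kestrel: Kestrel wins 2–1.
Juno vs Delta: Juno wins 3–0.
Juno vs Lumen: Juno wins 2–1.
Juno vs Kestrel: Kestrel wins 2–1.
Delta vs Lumen: Delta wins 2–1.
Delta vs Kestrel: Kestrel wins 3–0.
Lumen vs Kestrel: Kestrel wins 3–0.
Kestrel beats each rival — Apollo (2–1), Citadel (2–1), Juno (2–1), Delta (3–0), Lumen (3–0) — so Kestrel is the Condorcet winner.

Kestrel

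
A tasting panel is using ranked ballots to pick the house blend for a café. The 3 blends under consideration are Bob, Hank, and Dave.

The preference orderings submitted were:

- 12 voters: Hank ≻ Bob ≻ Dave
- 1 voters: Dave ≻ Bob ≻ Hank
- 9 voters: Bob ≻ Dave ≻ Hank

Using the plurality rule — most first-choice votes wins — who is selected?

Hank

First-place vote totals:
  Bob: 9
  Hank: 12
  Dave: 1
Hank has the most first-place votes.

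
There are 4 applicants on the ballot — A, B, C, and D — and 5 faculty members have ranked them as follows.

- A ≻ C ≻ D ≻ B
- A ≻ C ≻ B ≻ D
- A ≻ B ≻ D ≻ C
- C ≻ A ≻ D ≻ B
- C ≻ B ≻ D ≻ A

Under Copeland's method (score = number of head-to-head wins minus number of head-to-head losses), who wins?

Pairwise results:
  A vs B: A wins 4–1.
  A vs C: A wins 3–2.
  A vs D: A wins 4–1.
  B vs C: C wins 4–1.
  B vs D: B wins 3–2.
  C vs D: C wins 4–1.
Copeland scores (wins − losses):
  A: 3 − 0 = 3
  B: 1 − 2 = -1
  C: 2 − 1 = 1
  D: 0 − 3 = -3
A has the best Copeland score.

A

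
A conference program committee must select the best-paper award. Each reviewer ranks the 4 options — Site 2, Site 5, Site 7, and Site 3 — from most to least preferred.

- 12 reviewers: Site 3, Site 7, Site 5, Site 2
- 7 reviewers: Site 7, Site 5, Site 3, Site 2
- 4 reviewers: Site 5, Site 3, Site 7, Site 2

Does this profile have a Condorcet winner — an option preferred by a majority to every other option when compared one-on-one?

Head-to-head results (23 voters total):
Site 2 vs Site 5: Site 5 wins 23–0.
Site 2 vs Site 7: Site 7 wins 23–0.
Site 2 vs Site 3: Site 3 wins 23–0.
Site 5 vs Site 7: Site 7 wins 19–4.
Site 5 vs Site 3: Site 3 wins 12–11.
Site 7 vs Site 3: Site 3 wins 16–7.
Site 3 beats each rival — Site 2 (23–0), Site 5 (12–11), Site 7 (16–7) — so Site 3 is the Condorcet winner.

Yes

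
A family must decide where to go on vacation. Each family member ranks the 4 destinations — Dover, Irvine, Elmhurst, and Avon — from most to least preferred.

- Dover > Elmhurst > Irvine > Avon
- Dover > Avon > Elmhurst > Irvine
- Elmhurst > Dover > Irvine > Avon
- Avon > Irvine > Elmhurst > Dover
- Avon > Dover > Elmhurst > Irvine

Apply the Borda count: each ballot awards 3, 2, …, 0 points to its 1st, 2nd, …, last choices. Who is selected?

Dover

Borda scores:
  Dover: 3 + 3 + 2 + 0 + 2 = 10
  Irvine: 1 + 0 + 1 + 2 + 0 = 4
  Elmhurst: 2 + 1 + 3 + 1 + 1 = 8
  Avon: 0 + 2 + 0 + 3 + 3 = 8
Dover has the highest total.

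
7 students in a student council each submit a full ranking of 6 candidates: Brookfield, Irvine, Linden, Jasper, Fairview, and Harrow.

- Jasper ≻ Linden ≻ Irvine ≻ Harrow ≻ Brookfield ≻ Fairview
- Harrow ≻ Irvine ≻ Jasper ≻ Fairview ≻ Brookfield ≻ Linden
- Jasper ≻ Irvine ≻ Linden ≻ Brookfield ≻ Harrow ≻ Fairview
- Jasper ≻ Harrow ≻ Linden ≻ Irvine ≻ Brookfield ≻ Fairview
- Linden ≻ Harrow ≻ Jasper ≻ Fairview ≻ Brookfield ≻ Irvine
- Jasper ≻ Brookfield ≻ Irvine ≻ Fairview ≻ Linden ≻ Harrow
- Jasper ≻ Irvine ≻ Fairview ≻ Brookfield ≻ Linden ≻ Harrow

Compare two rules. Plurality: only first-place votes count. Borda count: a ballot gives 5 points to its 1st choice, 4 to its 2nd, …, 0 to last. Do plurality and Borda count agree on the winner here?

Yes

Plurality first-place counts: Brookfield 0, Irvine 0, Linden 1, Jasper 5, Fairview 0, Harrow 1 → Jasper.
Borda totals: Brookfield 12, Irvine 20, Linden 17, Jasper 31, Fairview 9, Harrow 16 → Jasper.
The two rules agree on Jasper.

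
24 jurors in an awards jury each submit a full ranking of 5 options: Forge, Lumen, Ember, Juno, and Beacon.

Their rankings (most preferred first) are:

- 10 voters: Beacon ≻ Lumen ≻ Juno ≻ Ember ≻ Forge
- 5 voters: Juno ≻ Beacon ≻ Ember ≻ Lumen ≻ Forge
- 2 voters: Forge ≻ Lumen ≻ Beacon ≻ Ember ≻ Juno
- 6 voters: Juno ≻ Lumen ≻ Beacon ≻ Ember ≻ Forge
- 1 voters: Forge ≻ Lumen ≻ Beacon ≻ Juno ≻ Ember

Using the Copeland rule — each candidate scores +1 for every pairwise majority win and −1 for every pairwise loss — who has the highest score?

Beacon

Pairwise results:
  Forge vs Lumen: Lumen wins 21–3.
  Forge vs Ember: Ember wins 21–3.
  Forge vs Juno: Juno wins 21–3.
  Forge vs Beacon: Beacon wins 21–3.
  Lumen vs Ember: Lumen wins 19–5.
  Lumen vs Juno: Lumen wins 13–11.
  Lumen vs Beacon: Beacon wins 15–9.
  Ember vs Juno: Juno wins 22–2.
  Ember vs Beacon: Beacon wins 24–0.
  Juno vs Beacon: Beacon wins 13–11.
Copeland scores (wins − losses):
  Forge: 0 − 4 = -4
  Lumen: 3 − 1 = 2
  Ember: 1 − 3 = -2
  Juno: 2 − 2 = 0
  Beacon: 4 − 0 = 4
Beacon has the best Copeland score.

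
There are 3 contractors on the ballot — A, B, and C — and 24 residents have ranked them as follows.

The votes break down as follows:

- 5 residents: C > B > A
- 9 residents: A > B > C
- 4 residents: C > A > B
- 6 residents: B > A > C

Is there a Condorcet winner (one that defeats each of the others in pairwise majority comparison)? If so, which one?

Head-to-head results (24 voters total):
A vs B: A wins 13–11.
A vs C: A wins 15–9.
B vs C: B wins 15–9.
A beats each rival — B (13–11), C (15–9) — so A is the Condorcet winner.

A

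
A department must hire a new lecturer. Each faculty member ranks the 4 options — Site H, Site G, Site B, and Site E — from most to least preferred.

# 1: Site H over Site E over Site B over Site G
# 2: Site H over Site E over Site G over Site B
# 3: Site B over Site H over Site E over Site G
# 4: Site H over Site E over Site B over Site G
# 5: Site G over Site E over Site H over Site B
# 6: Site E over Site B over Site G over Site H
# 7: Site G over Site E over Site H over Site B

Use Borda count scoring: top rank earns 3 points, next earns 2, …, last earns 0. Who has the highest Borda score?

Site E

Borda scores:
  Site H: 3 + 3 + 2 + 3 + 1 + 0 + 1 = 13
  Site G: 0 + 1 + 0 + 0 + 3 + 1 + 3 = 8
  Site B: 1 + 0 + 3 + 1 + 0 + 2 + 0 = 7
  Site E: 2 + 2 + 1 + 2 + 2 + 3 + 2 = 14
Site E has the highest total.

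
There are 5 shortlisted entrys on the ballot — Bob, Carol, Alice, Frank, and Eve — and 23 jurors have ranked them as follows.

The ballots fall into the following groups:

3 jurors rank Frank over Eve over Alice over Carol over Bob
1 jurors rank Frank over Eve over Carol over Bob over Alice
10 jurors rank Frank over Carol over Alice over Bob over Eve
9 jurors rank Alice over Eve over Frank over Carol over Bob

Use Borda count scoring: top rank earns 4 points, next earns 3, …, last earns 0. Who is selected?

Borda scores:
  Bob: 3·0 + 1 + 10·1 + 9·0 = 11
  Carol: 3·1 + 2 + 10·3 + 9·1 = 44
  Alice: 3·2 + 0 + 10·2 + 9·4 = 62
  Frank: 3·4 + 4 + 10·4 + 9·2 = 74
  Eve: 3·3 + 3 + 10·0 + 9·3 = 39
Frank has the highest total.

Frank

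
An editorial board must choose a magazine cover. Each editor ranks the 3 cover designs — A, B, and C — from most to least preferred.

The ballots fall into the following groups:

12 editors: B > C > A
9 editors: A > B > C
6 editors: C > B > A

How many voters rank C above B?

6

Ballots ranking C above B: 6.
Ballots ranking B above C: 12+9 = 21.
So 6 of 27 voters prefer C to B.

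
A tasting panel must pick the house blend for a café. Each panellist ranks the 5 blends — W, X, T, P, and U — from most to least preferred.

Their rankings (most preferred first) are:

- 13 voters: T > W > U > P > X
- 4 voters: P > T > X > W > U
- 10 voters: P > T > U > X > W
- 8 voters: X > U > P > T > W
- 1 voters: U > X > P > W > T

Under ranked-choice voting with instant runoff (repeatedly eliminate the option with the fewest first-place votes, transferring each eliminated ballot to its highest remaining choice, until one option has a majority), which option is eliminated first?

W

Round 1: P 14, T 13, X 8, U 1, W 0. W has the fewest and is eliminated.
Round 2: P 14, T 13, X 8, U 1. U has the fewest and is eliminated.
Round 3: P 14, T 13, X 9. X has the fewest and is eliminated.
Round 4: P 23, T 13. P has a majority.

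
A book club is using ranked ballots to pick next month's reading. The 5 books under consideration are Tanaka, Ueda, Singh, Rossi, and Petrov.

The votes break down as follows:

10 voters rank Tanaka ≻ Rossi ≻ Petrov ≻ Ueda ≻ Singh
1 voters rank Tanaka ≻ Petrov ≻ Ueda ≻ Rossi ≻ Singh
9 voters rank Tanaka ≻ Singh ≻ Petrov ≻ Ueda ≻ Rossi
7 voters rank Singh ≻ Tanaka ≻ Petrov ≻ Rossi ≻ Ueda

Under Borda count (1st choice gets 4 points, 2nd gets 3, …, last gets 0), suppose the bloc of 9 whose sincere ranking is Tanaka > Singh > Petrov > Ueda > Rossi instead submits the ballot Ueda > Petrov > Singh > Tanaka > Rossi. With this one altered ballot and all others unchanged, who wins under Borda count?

Borda totals with the altered ballot: Tanaka 74, Ueda 48, Singh 46, Rossi 38, Petrov 64.
The winner is unchanged: still Tanaka.

Tanaka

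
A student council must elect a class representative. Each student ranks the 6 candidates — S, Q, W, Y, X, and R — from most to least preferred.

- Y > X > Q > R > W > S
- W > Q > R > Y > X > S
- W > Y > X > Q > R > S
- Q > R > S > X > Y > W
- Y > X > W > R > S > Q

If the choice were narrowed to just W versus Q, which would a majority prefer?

W

Ballots ranking W above Q: 3.
Ballots ranking Q above W: 2.
W wins the head-to-head, 3–2.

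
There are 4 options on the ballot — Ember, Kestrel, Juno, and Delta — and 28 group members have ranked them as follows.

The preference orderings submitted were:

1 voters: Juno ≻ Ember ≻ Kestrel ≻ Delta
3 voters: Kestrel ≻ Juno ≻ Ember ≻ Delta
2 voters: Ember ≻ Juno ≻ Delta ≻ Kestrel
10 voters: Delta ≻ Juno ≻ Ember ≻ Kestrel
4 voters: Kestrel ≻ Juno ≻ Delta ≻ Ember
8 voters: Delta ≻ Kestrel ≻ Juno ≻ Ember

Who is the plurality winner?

First-place vote totals:
  Ember: 2
  Kestrel: 7
  Juno: 1
  Delta: 18
Delta has the most first-place votes.

Delta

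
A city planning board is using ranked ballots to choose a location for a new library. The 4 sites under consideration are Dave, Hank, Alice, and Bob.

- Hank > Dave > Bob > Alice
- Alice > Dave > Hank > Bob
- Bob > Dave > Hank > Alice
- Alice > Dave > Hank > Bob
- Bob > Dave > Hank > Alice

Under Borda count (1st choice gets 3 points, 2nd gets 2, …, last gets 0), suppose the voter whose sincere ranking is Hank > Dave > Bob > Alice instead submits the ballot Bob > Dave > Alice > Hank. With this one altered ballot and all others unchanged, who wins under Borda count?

Dave

Borda totals with the altered ballot: Dave 10, Hank 4, Alice 7, Bob 9.
The winner is unchanged: still Dave.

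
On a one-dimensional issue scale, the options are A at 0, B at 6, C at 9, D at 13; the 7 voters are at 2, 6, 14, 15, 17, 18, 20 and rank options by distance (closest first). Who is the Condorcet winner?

With single-peaked preferences on a line, the Condorcet winner is the candidate closest to the median voter.
The median voter (position 15) is closest to D at 13.
Check: D vs B — voters closer to D: 5 of 7.

D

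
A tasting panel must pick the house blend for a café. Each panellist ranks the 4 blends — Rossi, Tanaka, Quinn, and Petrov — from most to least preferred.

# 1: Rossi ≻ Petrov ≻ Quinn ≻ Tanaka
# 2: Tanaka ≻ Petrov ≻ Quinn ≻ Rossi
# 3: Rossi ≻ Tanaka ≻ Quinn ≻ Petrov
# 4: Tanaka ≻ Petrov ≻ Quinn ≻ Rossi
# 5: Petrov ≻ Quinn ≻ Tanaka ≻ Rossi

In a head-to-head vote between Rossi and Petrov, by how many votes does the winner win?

1

Ballots ranking Rossi above Petrov: 2.
Ballots ranking Petrov above Rossi: 3.
Petrov wins 3–2, a margin of 1.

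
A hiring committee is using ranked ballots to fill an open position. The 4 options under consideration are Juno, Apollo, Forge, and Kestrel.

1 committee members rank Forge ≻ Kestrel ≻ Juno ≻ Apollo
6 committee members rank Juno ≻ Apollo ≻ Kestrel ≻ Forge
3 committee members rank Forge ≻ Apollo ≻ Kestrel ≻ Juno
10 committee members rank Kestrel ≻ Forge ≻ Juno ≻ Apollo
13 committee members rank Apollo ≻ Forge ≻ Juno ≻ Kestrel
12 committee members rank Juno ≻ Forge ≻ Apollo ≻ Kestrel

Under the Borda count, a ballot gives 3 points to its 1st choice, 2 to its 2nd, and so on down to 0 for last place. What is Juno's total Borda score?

Borda scores:
  Juno: 1 + 6·3 + 3·0 + 10·1 + 13·1 + 12·3 = 78
  Apollo: 0 + 6·2 + 3·2 + 10·0 + 13·3 + 12·1 = 69
  Forge: 3 + 6·0 + 3·3 + 10·2 + 13·2 + 12·2 = 82
  Kestrel: 2 + 6·1 + 3·1 + 10·3 + 13·0 + 12·0 = 41

78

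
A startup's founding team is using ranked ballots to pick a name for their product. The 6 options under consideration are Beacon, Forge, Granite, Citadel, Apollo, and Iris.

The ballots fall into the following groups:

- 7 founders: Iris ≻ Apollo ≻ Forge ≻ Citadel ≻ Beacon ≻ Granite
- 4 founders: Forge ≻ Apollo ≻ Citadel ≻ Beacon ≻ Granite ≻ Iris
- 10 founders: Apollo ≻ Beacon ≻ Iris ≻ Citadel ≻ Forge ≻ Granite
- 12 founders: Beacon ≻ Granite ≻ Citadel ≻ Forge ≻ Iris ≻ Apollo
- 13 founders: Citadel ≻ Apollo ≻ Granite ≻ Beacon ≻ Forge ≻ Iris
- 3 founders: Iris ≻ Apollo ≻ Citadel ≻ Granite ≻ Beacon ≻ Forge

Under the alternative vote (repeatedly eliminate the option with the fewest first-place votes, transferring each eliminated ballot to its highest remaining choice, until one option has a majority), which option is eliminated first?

Round 1: Citadel 13, Beacon 12, Apollo 10, Iris 10, Forge 4, Granite 0. Granite has the fewest and is eliminated.
Round 2: Citadel 13, Beacon 12, Apollo 10, Iris 10, Forge 4. Forge has the fewest and is eliminated.
Round 3: Apollo 14, Citadel 13, Beacon 12, Iris 10. Iris has the fewest and is eliminated.
Round 4: Apollo 24, Citadel 13, Beacon 12. Beacon has the fewest and is eliminated.
Round 5: Citadel 25, Apollo 24. Citadel has a majority.

Granite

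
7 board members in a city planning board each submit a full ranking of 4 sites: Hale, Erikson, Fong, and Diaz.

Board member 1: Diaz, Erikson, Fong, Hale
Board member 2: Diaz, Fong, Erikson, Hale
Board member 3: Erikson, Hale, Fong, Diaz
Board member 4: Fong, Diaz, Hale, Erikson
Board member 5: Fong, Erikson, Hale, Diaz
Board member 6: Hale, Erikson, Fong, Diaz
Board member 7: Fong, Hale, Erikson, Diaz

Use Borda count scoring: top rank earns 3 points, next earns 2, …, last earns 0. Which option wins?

Fong

Borda scores:
  Hale: 0 + 0 + 2 + 1 + 1 + 3 + 2 = 9
  Erikson: 2 + 1 + 3 + 0 + 2 + 2 + 1 = 11
  Fong: 1 + 2 + 1 + 3 + 3 + 1 + 3 = 14
  Diaz: 3 + 3 + 0 + 2 + 0 + 0 + 0 = 8
Fong has the highest total.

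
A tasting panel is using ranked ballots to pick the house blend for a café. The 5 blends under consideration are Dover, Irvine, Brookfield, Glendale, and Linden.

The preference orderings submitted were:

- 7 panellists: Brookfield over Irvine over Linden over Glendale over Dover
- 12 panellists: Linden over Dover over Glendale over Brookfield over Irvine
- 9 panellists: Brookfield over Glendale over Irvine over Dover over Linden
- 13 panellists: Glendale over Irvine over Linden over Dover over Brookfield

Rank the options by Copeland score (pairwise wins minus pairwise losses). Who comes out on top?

Glendale

Pairwise results:
  Dover vs Irvine: Irvine wins 29–12.
  Dover vs Brookfield: Dover wins 25–16.
  Dover vs Glendale: Glendale wins 29–12.
  Dover vs Linden: Linden wins 32–9.
  Irvine vs Brookfield: Brookfield wins 28–13.
  Irvine vs Glendale: Glendale wins 34–7.
  Irvine vs Linden: Irvine wins 29–12.
  Brookfield vs Glendale: Glendale wins 25–16.
  Brookfield vs Linden: Linden wins 25–16.
  Glendale vs Linden: Glendale wins 22–19.
Copeland scores (wins − losses):
  Dover: 1 − 3 = -2
  Irvine: 2 − 2 = 0
  Brookfield: 1 − 3 = -2
  Glendale: 4 − 0 = 4
  Linden: 2 − 2 = 0
Glendale has the best Copeland score.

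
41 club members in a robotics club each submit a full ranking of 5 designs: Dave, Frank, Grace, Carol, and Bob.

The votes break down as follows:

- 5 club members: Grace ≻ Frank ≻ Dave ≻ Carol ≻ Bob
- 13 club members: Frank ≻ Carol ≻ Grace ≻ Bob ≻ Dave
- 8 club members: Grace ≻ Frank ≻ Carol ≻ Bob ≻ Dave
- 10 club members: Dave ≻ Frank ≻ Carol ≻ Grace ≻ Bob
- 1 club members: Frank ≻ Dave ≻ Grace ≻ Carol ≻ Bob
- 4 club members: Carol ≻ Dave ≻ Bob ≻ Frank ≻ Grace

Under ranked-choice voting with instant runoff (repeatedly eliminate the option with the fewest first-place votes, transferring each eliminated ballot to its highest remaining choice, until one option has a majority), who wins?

Frank

Round 1: Frank 14, Grace 13, Dave 10, Carol 4, Bob 0. Bob has the fewest and is eliminated.
Round 2: Frank 14, Grace 13, Dave 10, Carol 4. Carol has the fewest and is eliminated.
Round 3: Dave 14, Frank 14, Grace 13. Grace has the fewest and is eliminated.
Round 4: Frank 27, Dave 14. Frank has a majority.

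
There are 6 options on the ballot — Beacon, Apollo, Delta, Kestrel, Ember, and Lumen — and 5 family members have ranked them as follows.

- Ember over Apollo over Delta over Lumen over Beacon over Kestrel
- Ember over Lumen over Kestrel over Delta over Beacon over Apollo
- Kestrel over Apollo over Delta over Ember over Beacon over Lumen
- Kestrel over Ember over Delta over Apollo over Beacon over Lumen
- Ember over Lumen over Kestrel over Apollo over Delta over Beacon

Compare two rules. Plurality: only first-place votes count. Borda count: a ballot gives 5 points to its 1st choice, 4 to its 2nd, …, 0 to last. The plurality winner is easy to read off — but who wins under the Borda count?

Ember

Plurality first-place counts: Beacon 0, Apollo 0, Delta 0, Kestrel 2, Ember 3, Lumen 0 → Ember.
Borda totals: Beacon 4, Apollo 12, Delta 12, Kestrel 16, Ember 21, Lumen 10 → Ember.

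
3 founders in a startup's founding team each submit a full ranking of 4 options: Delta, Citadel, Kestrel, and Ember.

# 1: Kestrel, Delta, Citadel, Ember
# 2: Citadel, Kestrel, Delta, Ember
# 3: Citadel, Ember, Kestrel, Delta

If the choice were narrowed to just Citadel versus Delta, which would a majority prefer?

Citadel

Ballots ranking Citadel above Delta: 2.
Ballots ranking Delta above Citadel: 1.
Citadel wins the head-to-head, 2–1.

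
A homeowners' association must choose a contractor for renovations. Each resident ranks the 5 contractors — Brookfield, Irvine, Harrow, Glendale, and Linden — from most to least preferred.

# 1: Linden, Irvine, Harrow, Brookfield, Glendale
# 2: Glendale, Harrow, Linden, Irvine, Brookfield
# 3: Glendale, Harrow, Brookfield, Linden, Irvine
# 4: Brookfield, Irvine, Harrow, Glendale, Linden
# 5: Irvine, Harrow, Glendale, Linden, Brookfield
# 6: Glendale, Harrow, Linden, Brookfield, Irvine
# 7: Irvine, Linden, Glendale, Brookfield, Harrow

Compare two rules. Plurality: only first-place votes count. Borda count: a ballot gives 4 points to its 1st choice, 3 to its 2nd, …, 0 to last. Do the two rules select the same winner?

Yes

Plurality first-place counts: Brookfield 1, Irvine 2, Harrow 0, Glendale 3, Linden 1 → Glendale.
Borda totals: Brookfield 9, Irvine 15, Harrow 16, Glendale 17, Linden 13 → Glendale.
The two rules agree on Glendale.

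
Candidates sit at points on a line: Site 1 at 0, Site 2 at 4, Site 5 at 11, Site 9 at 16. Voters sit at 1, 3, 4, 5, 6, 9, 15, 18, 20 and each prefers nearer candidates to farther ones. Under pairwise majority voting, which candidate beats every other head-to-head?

Site 2

With single-peaked preferences on a line, the Condorcet winner is the candidate closest to the median voter.
The median voter (position 6) is closest to Site 2 at 4.
Check: Site 2 vs Site 1 — voters closer to Site 2: 8 of 9.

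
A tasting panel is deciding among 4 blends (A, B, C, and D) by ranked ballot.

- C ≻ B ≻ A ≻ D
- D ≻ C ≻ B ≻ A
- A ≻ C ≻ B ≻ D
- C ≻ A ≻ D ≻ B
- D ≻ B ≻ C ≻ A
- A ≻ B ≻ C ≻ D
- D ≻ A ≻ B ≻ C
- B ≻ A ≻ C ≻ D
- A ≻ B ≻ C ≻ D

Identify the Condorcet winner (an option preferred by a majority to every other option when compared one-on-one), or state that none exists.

A

Head-to-head results (9 voters total):
A vs B: A wins 5–4.
A vs C: A wins 5–4.
A vs D: A wins 6–3.
B vs C: B wins 5–4.
B vs D: B wins 5–4.
C vs D: C wins 6–3.
A beats each rival — B (5–4), C (5–4), D (6–3) — so A is the Condorcet winner.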